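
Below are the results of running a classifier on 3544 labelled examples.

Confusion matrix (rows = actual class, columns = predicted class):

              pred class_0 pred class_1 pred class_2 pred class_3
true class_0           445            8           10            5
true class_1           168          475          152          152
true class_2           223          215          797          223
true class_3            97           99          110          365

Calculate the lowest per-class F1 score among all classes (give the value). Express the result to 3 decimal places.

0.516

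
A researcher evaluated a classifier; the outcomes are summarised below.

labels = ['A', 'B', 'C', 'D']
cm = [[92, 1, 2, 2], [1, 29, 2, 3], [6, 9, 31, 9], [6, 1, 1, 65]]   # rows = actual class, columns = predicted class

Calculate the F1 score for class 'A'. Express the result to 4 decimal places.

0.9109

F1 score = 2·TP/(2·TP+FP+FN).
A: TP=92, FP=1+6+6=13, FN=1+2+2=5 → 184/202 = 0.91089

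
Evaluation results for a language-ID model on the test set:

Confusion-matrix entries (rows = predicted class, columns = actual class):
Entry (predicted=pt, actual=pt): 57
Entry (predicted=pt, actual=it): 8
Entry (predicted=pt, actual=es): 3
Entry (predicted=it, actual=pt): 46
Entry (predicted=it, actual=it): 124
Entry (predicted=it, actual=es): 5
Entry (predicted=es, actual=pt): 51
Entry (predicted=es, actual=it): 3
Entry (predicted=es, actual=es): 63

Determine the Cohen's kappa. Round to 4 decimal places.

0.5211

Observed agreement pₒ = trace/N = 244/360 = 0.67778
Expected agreement pₑ = Σ (rowᵢ·colᵢ)/N² = (154·68 + 135·175 + 71·117)/360² = 0.32719
κ = (pₒ − pₑ)/(1 − pₑ) = (0.67778 − 0.32719)/(1 − 0.32719) = 0.5211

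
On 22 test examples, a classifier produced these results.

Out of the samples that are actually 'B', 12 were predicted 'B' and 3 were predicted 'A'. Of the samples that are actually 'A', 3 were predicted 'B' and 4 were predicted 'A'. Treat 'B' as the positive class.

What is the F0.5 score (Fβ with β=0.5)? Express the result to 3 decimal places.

0.800

Fβ = (1+β²)·TP / ((1+β²)·TP + β²·FN + FP), with β²=1/4
= 1.25·12 / (1.25·12 + 0.25·3 + 3) = 0.800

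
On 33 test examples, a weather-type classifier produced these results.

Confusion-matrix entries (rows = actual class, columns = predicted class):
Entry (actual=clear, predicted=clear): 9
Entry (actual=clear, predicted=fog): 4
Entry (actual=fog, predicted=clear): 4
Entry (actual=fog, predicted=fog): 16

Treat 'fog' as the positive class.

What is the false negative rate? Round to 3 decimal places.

FNR = FN/(FN+TP) = 4/(4+16) = 0.200

0.200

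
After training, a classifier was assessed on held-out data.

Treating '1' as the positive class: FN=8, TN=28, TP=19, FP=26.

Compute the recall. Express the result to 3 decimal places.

Recall = TP/(TP+FN) = 19/(19+8) = 19/27 = 0.704

0.704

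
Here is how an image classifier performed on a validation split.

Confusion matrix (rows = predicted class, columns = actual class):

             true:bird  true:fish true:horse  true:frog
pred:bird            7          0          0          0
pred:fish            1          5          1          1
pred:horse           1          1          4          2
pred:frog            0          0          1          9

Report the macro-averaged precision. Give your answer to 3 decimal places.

Per-class precision (TP/(TP+FP)):
  bird: TP=7, FP=0+0+0=0 → 7/7 = 1.0000
  fish: TP=5, FP=1+1+1=3 → 5/8 = 0.6250
  horse: TP=4, FP=1+1+2=4 → 4/8 = 0.5000
  frog: TP=9, FP=0+0+1=1 → 9/10 = 0.9000
Macro-precision = mean = (1.0000 + 0.6250 + 0.5000 + 0.9000) / 4 = 0.756

0.756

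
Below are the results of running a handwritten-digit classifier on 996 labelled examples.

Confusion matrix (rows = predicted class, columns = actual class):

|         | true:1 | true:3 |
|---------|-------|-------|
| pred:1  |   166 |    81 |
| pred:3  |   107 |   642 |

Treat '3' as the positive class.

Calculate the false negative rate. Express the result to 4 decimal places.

0.1120

FNR = FN/(FN+TP) = 81/(81+642) = 0.1120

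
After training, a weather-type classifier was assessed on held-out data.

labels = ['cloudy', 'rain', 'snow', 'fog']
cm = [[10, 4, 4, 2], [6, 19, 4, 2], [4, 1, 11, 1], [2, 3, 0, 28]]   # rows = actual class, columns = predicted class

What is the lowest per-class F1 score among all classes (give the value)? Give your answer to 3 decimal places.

0.476

Per-class F1 score (2·TP/(2·TP+FP+FN)):
  cloudy: TP=10, FP=6+4+2=12, FN=4+4+2=10 → 20/42 = 0.4762
  rain: TP=19, FP=4+1+3=8, FN=6+4+2=12 → 38/58 = 0.6552
  snow: TP=11, FP=4+4+0=8, FN=4+1+1=6 → 22/36 = 0.6111
  fog: TP=28, FP=2+2+1=5, FN=2+3+0=5 → 56/66 = 0.8485
Lowest is class 'cloudy' with F1 score = 0.476.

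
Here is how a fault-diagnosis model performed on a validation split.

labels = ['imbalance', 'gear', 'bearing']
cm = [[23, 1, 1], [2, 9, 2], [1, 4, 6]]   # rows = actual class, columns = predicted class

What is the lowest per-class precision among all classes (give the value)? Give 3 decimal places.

Per-class precision (TP/(TP+FP)):
  imbalance: TP=23, FP=2+1=3 → 23/26 = 0.8846
  gear: TP=9, FP=1+4=5 → 9/14 = 0.6429
  bearing: TP=6, FP=1+2=3 → 6/9 = 0.6667
Lowest is class 'gear' with precision = 0.643.

0.643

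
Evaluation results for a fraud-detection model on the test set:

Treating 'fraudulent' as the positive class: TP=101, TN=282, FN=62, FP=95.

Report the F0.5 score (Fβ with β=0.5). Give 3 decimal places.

Fβ = (1+β²)·TP / ((1+β²)·TP + β²·FN + FP), with β²=1/4
= 1.25·101 / (1.25·101 + 0.25·62 + 95) = 0.533

0.533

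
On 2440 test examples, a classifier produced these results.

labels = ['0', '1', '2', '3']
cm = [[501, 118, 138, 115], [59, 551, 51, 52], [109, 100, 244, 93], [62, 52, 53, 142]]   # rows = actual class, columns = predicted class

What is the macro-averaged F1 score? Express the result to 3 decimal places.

0.554

Per-class F1 score (2·TP/(2·TP+FP+FN)):
  0: TP=501, FP=59+109+62=230, FN=118+138+115=371 → 1002/1603 = 0.6251
  1: TP=551, FP=118+100+52=270, FN=59+51+52=162 → 1102/1534 = 0.7184
  2: TP=244, FP=138+51+53=242, FN=109+100+93=302 → 488/1032 = 0.4729
  3: TP=142, FP=115+52+93=260, FN=62+52+53=167 → 284/711 = 0.3994
Macro-F1 score = mean = (0.6251 + 0.7184 + 0.4729 + 0.3994) / 4 = 0.554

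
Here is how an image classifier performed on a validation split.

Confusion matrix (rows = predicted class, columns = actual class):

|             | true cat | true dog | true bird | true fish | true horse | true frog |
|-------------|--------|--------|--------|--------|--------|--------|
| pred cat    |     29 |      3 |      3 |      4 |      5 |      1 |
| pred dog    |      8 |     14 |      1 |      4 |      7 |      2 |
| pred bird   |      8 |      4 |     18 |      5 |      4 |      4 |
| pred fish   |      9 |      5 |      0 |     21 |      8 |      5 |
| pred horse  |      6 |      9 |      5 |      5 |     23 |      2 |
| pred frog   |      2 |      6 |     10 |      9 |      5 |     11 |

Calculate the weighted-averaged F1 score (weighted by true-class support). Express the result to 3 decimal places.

Per-class F1 score (2·TP/(2·TP+FP+FN)):
  cat: TP=29, FP=3+3+4+5+1=16, FN=8+8+9+6+2=33 → 58/107 = 0.5421
  dog: TP=14, FP=8+1+4+7+2=22, FN=3+4+5+9+6=27 → 28/77 = 0.3636
  bird: TP=18, FP=8+4+5+4+4=25, FN=3+1+0+5+10=19 → 36/80 = 0.4500
  fish: TP=21, FP=9+5+0+8+5=27, FN=4+4+5+5+9=27 → 42/96 = 0.4375
  horse: TP=23, FP=6+9+5+5+2=27, FN=5+7+4+8+5=29 → 46/102 = 0.4510
  frog: TP=11, FP=2+6+10+9+5=32, FN=1+2+4+5+2=14 → 22/68 = 0.3235
Weighted-F1 score = Σ (supportᵢ/N)·F1 scoreᵢ with N=265: (62/265)·0.5421 + (41/265)·0.3636 + (37/265)·0.4500 + (48/265)·0.4375 + (52/265)·0.4510 + (25/265)·0.3235 = 0.444

0.444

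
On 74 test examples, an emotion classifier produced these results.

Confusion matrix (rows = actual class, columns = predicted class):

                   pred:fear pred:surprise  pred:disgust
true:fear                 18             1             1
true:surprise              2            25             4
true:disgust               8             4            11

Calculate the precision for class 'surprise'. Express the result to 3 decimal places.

0.833

Take TP from the diagonal, FP from the rest of the 'surprise' prediction marginal, FN from the rest of the 'surprise' actual marginal.
precision = TP/(TP+FP).
surprise: TP=25, FP=1+4=5 → 25/30 = 0.8333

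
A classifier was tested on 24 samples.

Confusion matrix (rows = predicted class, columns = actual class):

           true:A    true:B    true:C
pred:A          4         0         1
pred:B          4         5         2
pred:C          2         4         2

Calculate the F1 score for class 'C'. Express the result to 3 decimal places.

Take TP from the diagonal, FP from the rest of the 'C' prediction marginal, FN from the rest of the 'C' actual marginal.
F1 score = 2·TP/(2·TP+FP+FN).
C: TP=2, FP=2+4=6, FN=1+2=3 → 4/13 = 0.3077

0.308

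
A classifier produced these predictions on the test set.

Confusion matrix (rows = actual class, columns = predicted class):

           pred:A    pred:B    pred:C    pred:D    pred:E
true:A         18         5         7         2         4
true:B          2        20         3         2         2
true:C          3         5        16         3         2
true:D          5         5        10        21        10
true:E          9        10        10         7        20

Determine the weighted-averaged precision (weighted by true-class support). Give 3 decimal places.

0.500

Per-class precision (TP/(TP+FP)):
  A: TP=18, FP=2+3+5+9=19 → 18/37 = 0.4865
  B: TP=20, FP=5+5+5+10=25 → 20/45 = 0.4444
  C: TP=16, FP=7+3+10+10=30 → 16/46 = 0.3478
  D: TP=21, FP=2+2+3+7=14 → 21/35 = 0.6000
  E: TP=20, FP=4+2+2+10=18 → 20/38 = 0.5263
Weighted-precision = Σ (supportᵢ/N)·precisionᵢ with N=201: (36/201)·0.4865 + (29/201)·0.4444 + (29/201)·0.3478 + (51/201)·0.6000 + (56/201)·0.5263 = 0.500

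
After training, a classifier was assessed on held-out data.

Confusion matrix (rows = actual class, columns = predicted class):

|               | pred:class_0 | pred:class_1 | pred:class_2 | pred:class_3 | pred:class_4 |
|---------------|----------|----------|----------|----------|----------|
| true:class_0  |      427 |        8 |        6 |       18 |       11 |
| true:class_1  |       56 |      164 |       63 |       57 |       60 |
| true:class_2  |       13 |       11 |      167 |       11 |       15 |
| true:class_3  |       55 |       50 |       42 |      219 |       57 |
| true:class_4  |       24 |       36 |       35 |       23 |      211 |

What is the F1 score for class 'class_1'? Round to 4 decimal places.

0.4903

F1 score = 2·TP/(2·TP+FP+FN).
class_1: TP=164, FP=8+11+50+36=105, FN=56+63+57+60=236 → 328/669 = 0.49028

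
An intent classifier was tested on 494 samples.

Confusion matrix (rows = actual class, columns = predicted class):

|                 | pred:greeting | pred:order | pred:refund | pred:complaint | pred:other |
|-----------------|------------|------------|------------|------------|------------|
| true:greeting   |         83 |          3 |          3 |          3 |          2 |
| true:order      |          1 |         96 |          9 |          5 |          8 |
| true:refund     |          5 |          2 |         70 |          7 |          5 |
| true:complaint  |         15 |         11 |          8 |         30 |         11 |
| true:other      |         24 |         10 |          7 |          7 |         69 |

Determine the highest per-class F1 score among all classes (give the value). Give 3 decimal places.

Per-class F1 score (2·TP/(2·TP+FP+FN)):
  greeting: TP=83, FP=1+5+15+24=45, FN=3+3+3+2=11 → 166/222 = 0.7477
  order: TP=96, FP=3+2+11+10=26, FN=1+9+5+8=23 → 192/241 = 0.7967
  refund: TP=70, FP=3+9+8+7=27, FN=5+2+7+5=19 → 140/186 = 0.7527
  complaint: TP=30, FP=3+5+7+7=22, FN=15+11+8+11=45 → 60/127 = 0.4724
  other: TP=69, FP=2+8+5+11=26, FN=24+10+7+7=48 → 138/212 = 0.6509
Highest is class 'order' with F1 score = 0.797.

0.797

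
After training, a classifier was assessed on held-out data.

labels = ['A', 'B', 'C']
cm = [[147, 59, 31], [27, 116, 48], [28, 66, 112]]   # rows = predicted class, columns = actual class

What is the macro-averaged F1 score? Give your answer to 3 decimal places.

Per-class F1 score (2·TP/(2·TP+FP+FN)):
  A: TP=147, FP=59+31=90, FN=27+28=55 → 294/439 = 0.6697
  B: TP=116, FP=27+48=75, FN=59+66=125 → 232/432 = 0.5370
  C: TP=112, FP=28+66=94, FN=31+48=79 → 224/397 = 0.5642
Macro-F1 score = mean = (0.6697 + 0.5370 + 0.5642) / 3 = 0.590

0.590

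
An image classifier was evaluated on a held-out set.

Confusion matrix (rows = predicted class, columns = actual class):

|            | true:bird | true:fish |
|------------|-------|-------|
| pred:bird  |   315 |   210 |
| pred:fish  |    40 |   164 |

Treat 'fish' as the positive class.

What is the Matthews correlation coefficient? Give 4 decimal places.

0.3628

MCC = (TP·TN − FP·FN) / √((TP+FP)(TP+FN)(TN+FP)(TN+FN))
Numerator = 164·315 − 40·210 = 43260
Denominator = √(204·374·355·525) = √14219667000 = 119246.2452
MCC = 43260 / 119246.2452 = 0.3628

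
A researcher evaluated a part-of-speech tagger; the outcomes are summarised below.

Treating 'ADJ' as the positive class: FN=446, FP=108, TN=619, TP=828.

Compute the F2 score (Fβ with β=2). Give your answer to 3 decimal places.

0.686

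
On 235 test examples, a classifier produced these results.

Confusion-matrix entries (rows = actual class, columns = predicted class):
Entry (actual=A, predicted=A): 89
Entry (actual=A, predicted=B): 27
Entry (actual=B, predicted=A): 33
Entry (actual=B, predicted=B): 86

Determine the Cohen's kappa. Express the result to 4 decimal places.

Observed agreement pₒ = trace/N = 175/235 = 0.74468
Expected agreement pₑ = Σ (rowᵢ·colᵢ)/N² = (116·122 + 119·113)/235² = 0.49976
κ = (pₒ − pₑ)/(1 − pₑ) = (0.74468 − 0.49976)/(1 − 0.49976) = 0.4896

0.4896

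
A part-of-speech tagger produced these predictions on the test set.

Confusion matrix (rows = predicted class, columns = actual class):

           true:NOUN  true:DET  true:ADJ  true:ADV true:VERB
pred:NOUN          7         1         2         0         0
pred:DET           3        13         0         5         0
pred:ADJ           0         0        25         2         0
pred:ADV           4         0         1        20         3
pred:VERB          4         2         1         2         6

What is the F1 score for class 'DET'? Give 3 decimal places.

0.703

Take TP from the diagonal, FP from the rest of the 'DET' prediction marginal, FN from the rest of the 'DET' actual marginal.
F1 score = 2·TP/(2·TP+FP+FN).
DET: TP=13, FP=3+0+5+0=8, FN=1+0+0+2=3 → 26/37 = 0.7027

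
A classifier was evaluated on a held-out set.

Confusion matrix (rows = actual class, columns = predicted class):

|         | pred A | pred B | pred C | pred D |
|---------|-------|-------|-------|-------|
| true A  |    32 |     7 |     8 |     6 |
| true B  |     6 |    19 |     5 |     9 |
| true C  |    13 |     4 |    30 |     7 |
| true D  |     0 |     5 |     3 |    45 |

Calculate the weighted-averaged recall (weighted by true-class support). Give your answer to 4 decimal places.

Per-class recall (TP/(TP+FN)):
  A: TP=32, FN=7+8+6=21 → 32/53 = 0.60377
  B: TP=19, FN=6+5+9=20 → 19/39 = 0.48718
  C: TP=30, FN=13+4+7=24 → 30/54 = 0.55556
  D: TP=45, FN=0+5+3=8 → 45/53 = 0.84906
Weighted-recall = Σ (supportᵢ/N)·recallᵢ with N=199: (53/199)·0.60377 + (39/199)·0.48718 + (54/199)·0.55556 + (53/199)·0.84906 = 0.6332

0.6332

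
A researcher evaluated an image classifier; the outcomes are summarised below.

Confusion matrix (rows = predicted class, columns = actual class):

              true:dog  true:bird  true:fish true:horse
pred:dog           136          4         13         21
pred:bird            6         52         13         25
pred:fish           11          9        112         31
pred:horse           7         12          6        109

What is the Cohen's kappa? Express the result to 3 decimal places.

0.623

Observed agreement pₒ = trace/N = 409/567 = 0.7213
Expected agreement pₑ = Σ (rowᵢ·colᵢ)/N² = (160·174 + 77·96 + 144·163 + 186·134)/567² = 0.2601
κ = (pₒ − pₑ)/(1 − pₑ) = (0.7213 − 0.2601)/(1 − 0.2601) = 0.623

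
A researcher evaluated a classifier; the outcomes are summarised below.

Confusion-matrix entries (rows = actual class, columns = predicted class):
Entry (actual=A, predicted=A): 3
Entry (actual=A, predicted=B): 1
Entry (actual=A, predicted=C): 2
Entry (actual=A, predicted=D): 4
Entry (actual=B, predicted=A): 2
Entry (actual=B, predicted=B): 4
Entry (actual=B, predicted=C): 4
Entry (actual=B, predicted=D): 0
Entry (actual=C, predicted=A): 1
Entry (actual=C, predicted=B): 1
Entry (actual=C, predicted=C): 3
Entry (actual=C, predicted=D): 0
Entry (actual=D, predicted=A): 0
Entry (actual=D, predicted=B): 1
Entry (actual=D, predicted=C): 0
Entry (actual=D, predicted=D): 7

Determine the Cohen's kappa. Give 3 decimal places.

0.361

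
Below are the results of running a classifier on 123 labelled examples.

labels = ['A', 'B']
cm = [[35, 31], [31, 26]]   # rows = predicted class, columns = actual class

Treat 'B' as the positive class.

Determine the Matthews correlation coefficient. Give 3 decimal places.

MCC = (TP·TN − FP·FN) / √((TP+FP)(TP+FN)(TN+FP)(TN+FN))
Numerator = 26·35 − 31·31 = -51
Denominator = √(57·57·66·66) = √14152644 = 3762.0000
MCC = -51 / 3762.0000 = -0.014

-0.014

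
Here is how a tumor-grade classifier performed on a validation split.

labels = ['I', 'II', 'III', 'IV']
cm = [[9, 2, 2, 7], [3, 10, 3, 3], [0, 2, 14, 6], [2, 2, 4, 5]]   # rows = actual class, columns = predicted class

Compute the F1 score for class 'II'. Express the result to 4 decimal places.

0.5714

Treat 'II' as positive and all other classes as negative.
F1 score = 2·TP/(2·TP+FP+FN).
II: TP=10, FP=2+2+2=6, FN=3+3+3=9 → 20/35 = 0.57143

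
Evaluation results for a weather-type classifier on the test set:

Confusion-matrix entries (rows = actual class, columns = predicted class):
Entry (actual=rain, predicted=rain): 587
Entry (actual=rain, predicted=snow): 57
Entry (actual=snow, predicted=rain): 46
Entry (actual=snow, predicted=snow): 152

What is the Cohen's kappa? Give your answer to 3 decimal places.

0.666

Observed agreement pₒ = trace/N = 739/842 = 0.8777
Expected agreement pₑ = Σ (rowᵢ·colᵢ)/N² = (644·633 + 198·209)/842² = 0.6334
κ = (pₒ − pₑ)/(1 − pₑ) = (0.8777 − 0.6334)/(1 − 0.6334) = 0.666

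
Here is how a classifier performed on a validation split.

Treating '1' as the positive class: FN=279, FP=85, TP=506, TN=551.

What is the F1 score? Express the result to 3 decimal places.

Precision = TP/(TP+FP) = 506/591 = 0.8562
Recall = TP/(TP+FN) = 506/785 = 0.6446
F1 = 2·TP/(2·TP+FP+FN) = 1012/1376 = 0.735

0.735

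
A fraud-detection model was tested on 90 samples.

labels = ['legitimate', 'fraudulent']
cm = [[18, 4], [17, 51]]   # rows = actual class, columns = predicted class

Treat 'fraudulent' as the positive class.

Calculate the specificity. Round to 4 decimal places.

0.8182

Specificity = TN/(TN+FP) = 18/(18+4) = 0.8182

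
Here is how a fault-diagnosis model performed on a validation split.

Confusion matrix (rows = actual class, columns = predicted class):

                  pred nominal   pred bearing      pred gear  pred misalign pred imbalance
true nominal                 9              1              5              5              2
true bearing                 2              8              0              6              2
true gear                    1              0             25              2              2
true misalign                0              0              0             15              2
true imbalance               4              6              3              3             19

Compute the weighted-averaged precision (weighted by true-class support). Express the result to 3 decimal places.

Per-class precision (TP/(TP+FP)):
  nominal: TP=9, FP=2+1+0+4=7 → 9/16 = 0.5625
  bearing: TP=8, FP=1+0+0+6=7 → 8/15 = 0.5333
  gear: TP=25, FP=5+0+0+3=8 → 25/33 = 0.7576
  misalign: TP=15, FP=5+6+2+3=16 → 15/31 = 0.4839
  imbalance: TP=19, FP=2+2+2+2=8 → 19/27 = 0.7037
Weighted-precision = Σ (supportᵢ/N)·precisionᵢ with N=122: (22/122)·0.5625 + (18/122)·0.5333 + (30/122)·0.7576 + (17/122)·0.4839 + (35/122)·0.7037 = 0.636

0.636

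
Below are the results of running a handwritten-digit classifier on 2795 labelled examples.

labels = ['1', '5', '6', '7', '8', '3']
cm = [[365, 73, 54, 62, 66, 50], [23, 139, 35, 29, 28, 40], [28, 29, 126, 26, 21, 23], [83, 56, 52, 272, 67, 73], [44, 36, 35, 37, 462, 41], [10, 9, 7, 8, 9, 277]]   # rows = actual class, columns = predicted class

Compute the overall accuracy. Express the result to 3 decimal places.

0.587

Accuracy = trace / total = (365+139+126+272+462+277=1641) / 2795 = 1641/2795 = 0.587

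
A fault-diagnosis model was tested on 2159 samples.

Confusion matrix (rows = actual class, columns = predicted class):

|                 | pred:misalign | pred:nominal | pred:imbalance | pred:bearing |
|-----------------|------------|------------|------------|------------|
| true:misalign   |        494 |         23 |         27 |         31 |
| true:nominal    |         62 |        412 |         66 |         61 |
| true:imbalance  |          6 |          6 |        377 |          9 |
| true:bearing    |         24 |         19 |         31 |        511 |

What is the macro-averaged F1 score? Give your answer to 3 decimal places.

0.830

Per-class F1 score (2·TP/(2·TP+FP+FN)):
  misalign: TP=494, FP=62+6+24=92, FN=23+27+31=81 → 988/1161 = 0.8510
  nominal: TP=412, FP=23+6+19=48, FN=62+66+61=189 → 824/1061 = 0.7766
  imbalance: TP=377, FP=27+66+31=124, FN=6+6+9=21 → 754/899 = 0.8387
  bearing: TP=511, FP=31+61+9=101, FN=24+19+31=74 → 1022/1197 = 0.8538
Macro-F1 score = mean = (0.8510 + 0.7766 + 0.8387 + 0.8538) / 4 = 0.830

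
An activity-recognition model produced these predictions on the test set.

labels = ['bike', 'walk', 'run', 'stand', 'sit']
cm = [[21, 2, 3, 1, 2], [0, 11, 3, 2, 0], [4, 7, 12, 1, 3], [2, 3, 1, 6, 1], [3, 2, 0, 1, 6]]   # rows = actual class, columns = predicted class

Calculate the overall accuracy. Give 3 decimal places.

0.577

Accuracy = trace / total = (21+11+12+6+6=56) / 97 = 56/97 = 0.577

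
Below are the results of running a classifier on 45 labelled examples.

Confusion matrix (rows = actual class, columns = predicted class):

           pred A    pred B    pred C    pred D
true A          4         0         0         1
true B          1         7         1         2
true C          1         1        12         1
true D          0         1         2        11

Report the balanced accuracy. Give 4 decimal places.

Balanced accuracy = mean of per-class recall.
  A: recall = 4/5 = 0.80000
  B: recall = 7/11 = 0.63636
  C: recall = 12/15 = 0.80000
  D: recall = 11/14 = 0.78571
Mean = (0.80000 + 0.63636 + 0.80000 + 0.78571) / 4 = 0.7555

0.7555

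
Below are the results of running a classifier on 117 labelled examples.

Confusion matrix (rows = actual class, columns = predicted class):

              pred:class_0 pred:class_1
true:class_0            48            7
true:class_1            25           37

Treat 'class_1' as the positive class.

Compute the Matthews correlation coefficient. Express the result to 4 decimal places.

MCC = (TP·TN − FP·FN) / √((TP+FP)(TP+FN)(TN+FP)(TN+FN))
Numerator = 37·48 − 7·25 = 1601
Denominator = √(44·62·55·73) = √10952920 = 3309.5196
MCC = 1601 / 3309.5196 = 0.4838

0.4838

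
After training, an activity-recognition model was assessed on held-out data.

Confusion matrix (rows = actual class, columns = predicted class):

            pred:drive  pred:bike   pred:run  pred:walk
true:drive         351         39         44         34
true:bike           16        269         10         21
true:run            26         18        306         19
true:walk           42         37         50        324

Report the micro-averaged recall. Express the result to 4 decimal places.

Micro-averaging pools counts across classes: ΣTP=1250, ΣFP=356, ΣFN=356.
Micro-recall = TP/(TP+FN) on pooled counts = 0.7783 (equals overall accuracy in single-label multiclass).

0.7783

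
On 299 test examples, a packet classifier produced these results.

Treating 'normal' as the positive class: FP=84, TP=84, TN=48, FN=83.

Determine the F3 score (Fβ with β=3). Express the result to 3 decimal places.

0.503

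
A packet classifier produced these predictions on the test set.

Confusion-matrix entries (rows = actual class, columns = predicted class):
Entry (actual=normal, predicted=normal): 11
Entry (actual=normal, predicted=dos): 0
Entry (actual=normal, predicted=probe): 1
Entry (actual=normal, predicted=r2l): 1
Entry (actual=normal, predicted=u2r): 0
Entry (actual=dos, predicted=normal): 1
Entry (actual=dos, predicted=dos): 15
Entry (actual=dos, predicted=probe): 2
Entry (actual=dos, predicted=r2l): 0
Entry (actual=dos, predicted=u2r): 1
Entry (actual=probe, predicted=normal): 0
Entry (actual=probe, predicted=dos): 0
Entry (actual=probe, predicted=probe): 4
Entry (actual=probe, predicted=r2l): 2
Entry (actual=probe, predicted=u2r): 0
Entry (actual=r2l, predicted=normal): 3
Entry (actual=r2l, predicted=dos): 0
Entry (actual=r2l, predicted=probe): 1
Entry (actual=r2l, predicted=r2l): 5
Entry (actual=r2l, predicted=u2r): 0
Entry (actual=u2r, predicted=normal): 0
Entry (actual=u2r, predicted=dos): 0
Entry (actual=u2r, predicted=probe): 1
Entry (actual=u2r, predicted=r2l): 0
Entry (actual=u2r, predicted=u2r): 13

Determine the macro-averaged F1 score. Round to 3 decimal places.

Per-class F1 score (2·TP/(2·TP+FP+FN)):
  normal: TP=11, FP=1+0+3+0=4, FN=0+1+1+0=2 → 22/28 = 0.7857
  dos: TP=15, FP=0+0+0+0=0, FN=1+2+0+1=4 → 30/34 = 0.8824
  probe: TP=4, FP=1+2+1+1=5, FN=0+0+2+0=2 → 8/15 = 0.5333
  r2l: TP=5, FP=1+0+2+0=3, FN=3+0+1+0=4 → 10/17 = 0.5882
  u2r: TP=13, FP=0+1+0+0=1, FN=0+0+1+0=1 → 26/28 = 0.9286
Macro-F1 score = mean = (0.7857 + 0.8824 + 0.5333 + 0.5882 + 0.9286) / 5 = 0.744

0.744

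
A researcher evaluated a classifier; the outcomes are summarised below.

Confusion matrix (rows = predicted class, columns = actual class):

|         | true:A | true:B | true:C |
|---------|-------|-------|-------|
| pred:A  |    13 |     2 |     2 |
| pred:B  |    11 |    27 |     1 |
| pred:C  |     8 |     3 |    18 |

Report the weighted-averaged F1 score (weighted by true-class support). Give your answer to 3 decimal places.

0.664

Per-class F1 score (2·TP/(2·TP+FP+FN)):
  A: TP=13, FP=2+2=4, FN=11+8=19 → 26/49 = 0.5306
  B: TP=27, FP=11+1=12, FN=2+3=5 → 54/71 = 0.7606
  C: TP=18, FP=8+3=11, FN=2+1=3 → 36/50 = 0.7200
Weighted-F1 score = Σ (supportᵢ/N)·F1 scoreᵢ with N=85: (32/85)·0.5306 + (32/85)·0.7606 + (21/85)·0.7200 = 0.664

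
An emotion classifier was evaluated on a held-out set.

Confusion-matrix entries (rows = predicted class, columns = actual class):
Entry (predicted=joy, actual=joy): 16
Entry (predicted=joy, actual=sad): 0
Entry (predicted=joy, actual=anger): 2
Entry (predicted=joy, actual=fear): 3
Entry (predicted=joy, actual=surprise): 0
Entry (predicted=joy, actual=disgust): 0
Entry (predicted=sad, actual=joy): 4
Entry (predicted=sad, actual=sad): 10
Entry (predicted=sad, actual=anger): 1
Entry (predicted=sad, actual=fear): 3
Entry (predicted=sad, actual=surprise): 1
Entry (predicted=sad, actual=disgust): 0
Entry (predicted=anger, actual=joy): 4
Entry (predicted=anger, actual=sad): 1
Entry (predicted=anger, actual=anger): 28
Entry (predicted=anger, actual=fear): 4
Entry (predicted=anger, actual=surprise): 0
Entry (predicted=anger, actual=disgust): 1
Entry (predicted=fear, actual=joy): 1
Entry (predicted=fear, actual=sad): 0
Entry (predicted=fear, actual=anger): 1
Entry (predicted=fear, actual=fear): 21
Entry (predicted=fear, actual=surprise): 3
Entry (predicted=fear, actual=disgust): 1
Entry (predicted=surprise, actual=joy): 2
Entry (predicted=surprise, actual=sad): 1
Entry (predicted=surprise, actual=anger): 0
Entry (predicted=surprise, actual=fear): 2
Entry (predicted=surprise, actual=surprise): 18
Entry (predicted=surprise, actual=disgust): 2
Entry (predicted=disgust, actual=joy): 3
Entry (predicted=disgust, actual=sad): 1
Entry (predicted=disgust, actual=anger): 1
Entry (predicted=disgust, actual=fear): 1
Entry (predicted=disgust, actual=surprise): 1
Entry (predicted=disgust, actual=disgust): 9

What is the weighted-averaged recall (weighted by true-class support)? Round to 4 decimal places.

0.6986

Per-class recall (TP/(TP+FN)):
  joy: TP=16, FN=4+4+1+2+3=14 → 16/30 = 0.53333
  sad: TP=10, FN=0+1+0+1+1=3 → 10/13 = 0.76923
  anger: TP=28, FN=2+1+1+0+1=5 → 28/33 = 0.84848
  fear: TP=21, FN=3+3+4+2+1=13 → 21/34 = 0.61765
  surprise: TP=18, FN=0+1+0+3+1=5 → 18/23 = 0.78261
  disgust: TP=9, FN=0+0+1+1+2=4 → 9/13 = 0.69231
Weighted-recall = Σ (supportᵢ/N)·recallᵢ with N=146: (30/146)·0.53333 + (13/146)·0.76923 + (33/146)·0.84848 + (34/146)·0.61765 + (23/146)·0.78261 + (13/146)·0.69231 = 0.6986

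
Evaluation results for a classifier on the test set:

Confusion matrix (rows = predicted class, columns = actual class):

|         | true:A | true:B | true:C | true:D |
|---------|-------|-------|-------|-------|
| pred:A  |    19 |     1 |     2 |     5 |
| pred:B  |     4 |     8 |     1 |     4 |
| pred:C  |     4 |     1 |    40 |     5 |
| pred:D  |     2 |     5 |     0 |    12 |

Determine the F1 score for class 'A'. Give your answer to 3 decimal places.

0.679

F1 score = 2·TP/(2·TP+FP+FN).
A: TP=19, FP=1+2+5=8, FN=4+4+2=10 → 38/56 = 0.6786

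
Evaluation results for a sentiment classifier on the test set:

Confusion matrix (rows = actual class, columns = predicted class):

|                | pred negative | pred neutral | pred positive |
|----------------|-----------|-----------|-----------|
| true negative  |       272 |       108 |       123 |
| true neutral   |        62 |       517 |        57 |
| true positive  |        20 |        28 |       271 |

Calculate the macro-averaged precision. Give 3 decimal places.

Per-class precision (TP/(TP+FP)):
  negative: TP=272, FP=62+20=82 → 272/354 = 0.7684
  neutral: TP=517, FP=108+28=136 → 517/653 = 0.7917
  positive: TP=271, FP=123+57=180 → 271/451 = 0.6009
Macro-precision = mean = (0.7684 + 0.7917 + 0.6009) / 3 = 0.720

0.720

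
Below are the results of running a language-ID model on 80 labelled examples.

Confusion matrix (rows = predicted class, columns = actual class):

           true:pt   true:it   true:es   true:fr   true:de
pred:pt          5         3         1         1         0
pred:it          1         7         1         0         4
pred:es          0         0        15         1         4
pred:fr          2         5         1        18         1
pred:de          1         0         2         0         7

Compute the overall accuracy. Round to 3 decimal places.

0.650

Accuracy = trace / total = (5+7+15+18+7=52) / 80 = 52/80 = 0.650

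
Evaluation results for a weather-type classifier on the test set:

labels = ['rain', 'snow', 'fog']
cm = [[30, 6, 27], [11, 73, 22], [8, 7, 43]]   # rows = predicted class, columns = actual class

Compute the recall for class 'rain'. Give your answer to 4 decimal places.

0.6122

recall = TP/(TP+FN).
rain: TP=30, FN=11+8=19 → 30/49 = 0.61224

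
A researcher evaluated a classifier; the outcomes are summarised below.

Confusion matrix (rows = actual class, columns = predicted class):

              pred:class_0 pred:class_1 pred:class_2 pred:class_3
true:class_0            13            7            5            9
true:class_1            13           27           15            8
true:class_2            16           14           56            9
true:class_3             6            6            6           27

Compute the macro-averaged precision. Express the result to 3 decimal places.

Per-class precision (TP/(TP+FP)):
  class_0: TP=13, FP=13+16+6=35 → 13/48 = 0.2708
  class_1: TP=27, FP=7+14+6=27 → 27/54 = 0.5000
  class_2: TP=56, FP=5+15+6=26 → 56/82 = 0.6829
  class_3: TP=27, FP=9+8+9=26 → 27/53 = 0.5094
Macro-precision = mean = (0.2708 + 0.5000 + 0.6829 + 0.5094) / 4 = 0.491

0.491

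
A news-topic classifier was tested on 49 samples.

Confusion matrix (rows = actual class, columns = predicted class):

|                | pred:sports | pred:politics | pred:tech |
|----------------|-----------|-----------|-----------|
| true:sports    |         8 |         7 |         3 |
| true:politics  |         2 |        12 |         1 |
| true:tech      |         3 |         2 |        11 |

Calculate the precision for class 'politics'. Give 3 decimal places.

0.571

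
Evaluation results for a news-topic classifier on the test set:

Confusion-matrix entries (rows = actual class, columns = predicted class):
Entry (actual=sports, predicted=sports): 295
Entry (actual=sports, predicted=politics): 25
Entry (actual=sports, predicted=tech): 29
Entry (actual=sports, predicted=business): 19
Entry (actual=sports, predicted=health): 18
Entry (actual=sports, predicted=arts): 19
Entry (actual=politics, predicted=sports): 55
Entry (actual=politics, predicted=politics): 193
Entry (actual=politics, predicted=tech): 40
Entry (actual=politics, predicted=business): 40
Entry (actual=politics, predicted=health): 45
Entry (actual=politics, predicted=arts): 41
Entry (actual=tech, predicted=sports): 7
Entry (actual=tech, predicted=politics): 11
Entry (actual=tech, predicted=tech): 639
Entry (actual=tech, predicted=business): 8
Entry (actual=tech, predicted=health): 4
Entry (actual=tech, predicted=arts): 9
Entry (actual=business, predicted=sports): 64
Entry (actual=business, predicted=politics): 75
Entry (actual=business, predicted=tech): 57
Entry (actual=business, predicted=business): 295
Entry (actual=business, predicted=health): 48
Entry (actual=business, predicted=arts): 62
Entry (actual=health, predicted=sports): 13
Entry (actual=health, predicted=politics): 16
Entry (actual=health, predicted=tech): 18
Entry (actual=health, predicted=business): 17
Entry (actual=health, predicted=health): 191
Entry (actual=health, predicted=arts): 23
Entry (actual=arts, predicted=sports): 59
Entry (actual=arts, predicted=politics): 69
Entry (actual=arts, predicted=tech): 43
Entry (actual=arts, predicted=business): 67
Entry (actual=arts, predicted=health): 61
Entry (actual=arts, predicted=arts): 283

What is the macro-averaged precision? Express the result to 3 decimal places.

0.616

Per-class precision (TP/(TP+FP)):
  sports: TP=295, FP=55+7+64+13+59=198 → 295/493 = 0.5984
  politics: TP=193, FP=25+11+75+16+69=196 → 193/389 = 0.4961
  tech: TP=639, FP=29+40+57+18+43=187 → 639/826 = 0.7736
  business: TP=295, FP=19+40+8+17+67=151 → 295/446 = 0.6614
  health: TP=191, FP=18+45+4+48+61=176 → 191/367 = 0.5204
  arts: TP=283, FP=19+41+9+62+23=154 → 283/437 = 0.6476
Macro-precision = mean = (0.5984 + 0.4961 + 0.7736 + 0.6614 + 0.5204 + 0.6476) / 6 = 0.616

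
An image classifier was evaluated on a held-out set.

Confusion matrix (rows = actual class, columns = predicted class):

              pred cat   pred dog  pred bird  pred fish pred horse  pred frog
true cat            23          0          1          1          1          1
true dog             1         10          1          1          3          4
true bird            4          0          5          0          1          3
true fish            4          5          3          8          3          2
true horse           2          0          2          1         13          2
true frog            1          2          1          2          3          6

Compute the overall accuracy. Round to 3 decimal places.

Accuracy = trace / total = (23+10+5+8+13+6=65) / 120 = 65/120 = 0.542

0.542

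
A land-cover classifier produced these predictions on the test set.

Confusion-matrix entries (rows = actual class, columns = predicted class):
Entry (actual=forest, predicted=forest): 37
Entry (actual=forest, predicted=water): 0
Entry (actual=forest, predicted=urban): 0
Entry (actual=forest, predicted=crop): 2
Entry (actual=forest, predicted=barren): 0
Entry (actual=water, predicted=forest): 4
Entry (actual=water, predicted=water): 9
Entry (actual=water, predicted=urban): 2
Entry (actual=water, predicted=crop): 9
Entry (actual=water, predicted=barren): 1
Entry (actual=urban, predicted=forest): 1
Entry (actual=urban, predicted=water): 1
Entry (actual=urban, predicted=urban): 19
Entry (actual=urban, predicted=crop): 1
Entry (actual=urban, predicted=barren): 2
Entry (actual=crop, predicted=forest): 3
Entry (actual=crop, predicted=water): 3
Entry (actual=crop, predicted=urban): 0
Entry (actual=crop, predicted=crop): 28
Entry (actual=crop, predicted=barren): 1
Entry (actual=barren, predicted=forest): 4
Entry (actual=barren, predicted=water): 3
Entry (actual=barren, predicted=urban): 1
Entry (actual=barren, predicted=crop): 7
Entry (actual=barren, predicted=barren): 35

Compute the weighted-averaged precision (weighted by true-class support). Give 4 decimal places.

0.7512

Per-class precision (TP/(TP+FP)):
  forest: TP=37, FP=4+1+3+4=12 → 37/49 = 0.75510
  water: TP=9, FP=0+1+3+3=7 → 9/16 = 0.56250
  urban: TP=19, FP=0+2+0+1=3 → 19/22 = 0.86364
  crop: TP=28, FP=2+9+1+7=19 → 28/47 = 0.59574
  barren: TP=35, FP=0+1+2+1=4 → 35/39 = 0.89744
Weighted-precision = Σ (supportᵢ/N)·precisionᵢ with N=173: (39/173)·0.75510 + (25/173)·0.56250 + (24/173)·0.86364 + (35/173)·0.59574 + (50/173)·0.89744 = 0.7512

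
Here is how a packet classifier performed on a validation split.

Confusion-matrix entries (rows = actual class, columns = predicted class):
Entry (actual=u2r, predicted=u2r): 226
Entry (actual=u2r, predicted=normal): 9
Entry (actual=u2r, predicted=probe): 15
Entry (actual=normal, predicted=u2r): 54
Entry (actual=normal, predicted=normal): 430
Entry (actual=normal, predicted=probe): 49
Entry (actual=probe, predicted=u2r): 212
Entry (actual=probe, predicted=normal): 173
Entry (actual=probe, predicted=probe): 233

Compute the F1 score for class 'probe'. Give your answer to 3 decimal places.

0.509

Treat 'probe' as positive and all other classes as negative.
F1 score = 2·TP/(2·TP+FP+FN).
probe: TP=233, FP=15+49=64, FN=212+173=385 → 466/915 = 0.5093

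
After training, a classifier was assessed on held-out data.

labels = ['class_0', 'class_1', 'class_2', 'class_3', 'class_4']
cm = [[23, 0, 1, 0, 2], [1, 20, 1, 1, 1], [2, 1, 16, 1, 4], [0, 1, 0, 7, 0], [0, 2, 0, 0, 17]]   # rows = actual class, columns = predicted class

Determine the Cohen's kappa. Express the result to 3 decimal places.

Observed agreement pₒ = trace/N = 83/101 = 0.8218
Expected agreement pₑ = Σ (rowᵢ·colᵢ)/N² = (26·26 + 24·24 + 24·18 + 8·9 + 19·24)/101² = 0.2168
κ = (pₒ − pₑ)/(1 − pₑ) = (0.8218 − 0.2168)/(1 − 0.2168) = 0.772

0.772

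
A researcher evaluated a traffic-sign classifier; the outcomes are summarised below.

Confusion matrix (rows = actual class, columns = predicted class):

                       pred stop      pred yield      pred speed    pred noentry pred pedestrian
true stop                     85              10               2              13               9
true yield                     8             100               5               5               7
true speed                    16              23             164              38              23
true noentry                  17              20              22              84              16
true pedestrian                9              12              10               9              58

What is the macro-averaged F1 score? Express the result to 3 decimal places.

Per-class F1 score (2·TP/(2·TP+FP+FN)):
  stop: TP=85, FP=8+16+17+9=50, FN=10+2+13+9=34 → 170/254 = 0.6693
  yield: TP=100, FP=10+23+20+12=65, FN=8+5+5+7=25 → 200/290 = 0.6897
  speed: TP=164, FP=2+5+22+10=39, FN=16+23+38+23=100 → 328/467 = 0.7024
  noentry: TP=84, FP=13+5+38+9=65, FN=17+20+22+16=75 → 168/308 = 0.5455
  pedestrian: TP=58, FP=9+7+23+16=55, FN=9+12+10+9=40 → 116/211 = 0.5498
Macro-F1 score = mean = (0.6693 + 0.6897 + 0.7024 + 0.5455 + 0.5498) / 5 = 0.631

0.631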